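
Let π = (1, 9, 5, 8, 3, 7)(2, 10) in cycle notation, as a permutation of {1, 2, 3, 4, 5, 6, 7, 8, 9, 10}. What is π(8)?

8 appears in (1, 9, 5, 8, 3, 7); the next entry (wrapping around) is 3.

3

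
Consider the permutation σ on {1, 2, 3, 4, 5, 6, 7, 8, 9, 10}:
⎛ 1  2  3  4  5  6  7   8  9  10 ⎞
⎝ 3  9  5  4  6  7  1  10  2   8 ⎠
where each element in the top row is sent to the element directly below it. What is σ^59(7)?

Tracing 7 → 1 → … returns to 7 after 5 steps, so 7 lies in a 5-cycle (1, 3, 5, 6, 7).
Since the cycle has length 5, σ^59 acts on it the same as σ^4 (59 mod 5 = 4).
Stepping 4 places around the cycle: 7 → 1 → 3 → 5 → 6.

6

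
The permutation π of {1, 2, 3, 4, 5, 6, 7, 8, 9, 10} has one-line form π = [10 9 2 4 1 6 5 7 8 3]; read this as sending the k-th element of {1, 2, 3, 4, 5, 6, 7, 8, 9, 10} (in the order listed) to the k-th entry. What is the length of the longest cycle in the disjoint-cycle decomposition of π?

8

Decomposing into disjoint cycles gives (1, 10, 3, 2, 9, 8, 7, 5); the longest has length 8.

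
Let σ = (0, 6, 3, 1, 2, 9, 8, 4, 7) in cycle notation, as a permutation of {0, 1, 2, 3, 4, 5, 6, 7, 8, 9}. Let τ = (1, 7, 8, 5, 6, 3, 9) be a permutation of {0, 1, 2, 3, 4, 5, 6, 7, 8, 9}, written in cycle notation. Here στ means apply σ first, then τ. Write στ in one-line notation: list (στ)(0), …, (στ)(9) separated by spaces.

For each element, apply σ then τ: 0 → 6 → 3; 1 → 2 → 2; 2 → 9 → 1; 3 → 1 → 7; 4 → 7 → 8; 5 → 5 → 6; 6 → 3 → 9; 7 → 0 → 0; 8 → 4 → 4; 9 → 8 → 5.
So στ in one-line form is 3 2 1 7 8 6 9 0 4 5.

3 2 1 7 8 6 9 0 4 5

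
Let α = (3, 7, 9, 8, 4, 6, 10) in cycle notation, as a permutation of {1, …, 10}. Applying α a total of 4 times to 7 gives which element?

7 lies in the 7-cycle (3, 7, 9, 8, 4, 6, 10).
Stepping 4 places around the cycle: 7 → 9 → 8 → 4 → 6.

6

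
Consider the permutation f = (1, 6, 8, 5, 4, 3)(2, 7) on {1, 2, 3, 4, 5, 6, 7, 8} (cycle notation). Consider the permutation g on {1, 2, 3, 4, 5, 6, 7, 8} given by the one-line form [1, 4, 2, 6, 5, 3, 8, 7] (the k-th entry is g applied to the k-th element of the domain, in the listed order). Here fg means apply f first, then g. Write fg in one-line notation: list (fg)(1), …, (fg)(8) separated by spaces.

(fg)(x) = g(f(x)). Computing each image: g(f(1)) = g(6) = 3, g(f(2)) = g(7) = 8, g(f(3)) = g(1) = 1, g(f(4)) = g(3) = 2, g(f(5)) = g(4) = 6, g(f(6)) = g(8) = 7, g(f(7)) = g(2) = 4, g(f(8)) = g(5) = 5.
Hence fg = [3 8 1 2 6 7 4 5].

3 8 1 2 6 7 4 5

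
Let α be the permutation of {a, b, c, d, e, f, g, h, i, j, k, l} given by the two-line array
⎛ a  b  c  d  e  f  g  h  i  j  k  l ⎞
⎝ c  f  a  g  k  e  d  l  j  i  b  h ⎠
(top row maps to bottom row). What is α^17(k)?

b

Tracing k → b → … returns to k after 4 steps, so k lies in a 4-cycle (b f e k).
Since the cycle has length 4, α^17 acts on it the same as α^1 (17 mod 4 = 1).
Advancing 1 step from k: k → b.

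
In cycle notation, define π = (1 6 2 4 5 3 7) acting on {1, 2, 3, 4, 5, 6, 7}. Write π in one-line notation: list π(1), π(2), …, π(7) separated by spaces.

Reading each image from the cycles: 1↦6, 2↦4, 3↦7, 4↦5, 5↦3, 6↦2, 7↦1.
So the one-line form is 6 4 7 5 3 2 1.

6 4 7 5 3 2 1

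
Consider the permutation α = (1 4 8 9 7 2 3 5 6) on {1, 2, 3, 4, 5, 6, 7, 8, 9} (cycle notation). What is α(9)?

Within (1 4 8 9 7 2 3 5 6), 9 ↦ 7.

7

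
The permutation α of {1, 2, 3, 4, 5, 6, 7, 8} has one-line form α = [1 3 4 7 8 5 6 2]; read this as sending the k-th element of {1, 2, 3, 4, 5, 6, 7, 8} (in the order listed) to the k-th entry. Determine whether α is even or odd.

In disjoint-cycle form the cycle lengths are 7, 1.
A cycle of length ℓ contributes ℓ−1 transpositions, so α is a product of 6 transpositions — even.

even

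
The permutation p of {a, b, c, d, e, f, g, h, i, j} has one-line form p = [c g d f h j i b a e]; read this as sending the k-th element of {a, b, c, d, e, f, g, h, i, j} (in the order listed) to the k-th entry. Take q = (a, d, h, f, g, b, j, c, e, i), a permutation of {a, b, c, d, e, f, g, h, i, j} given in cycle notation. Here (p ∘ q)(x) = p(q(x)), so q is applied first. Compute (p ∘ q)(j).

First apply q: q(j) = c, then p(c) = d. Thus (p ∘ q)(j) = d.

d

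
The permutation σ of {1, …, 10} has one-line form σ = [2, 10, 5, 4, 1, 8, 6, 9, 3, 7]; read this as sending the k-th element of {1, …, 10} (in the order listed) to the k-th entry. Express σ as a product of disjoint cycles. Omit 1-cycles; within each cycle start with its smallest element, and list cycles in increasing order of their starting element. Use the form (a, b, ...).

Iterating σ from 1 gives 1 → 2 → 10 → 7 → 6 → 8 → 9 → 3 → 5 → 1; that is the 9-cycle (1, 2, 10, 7, 6, 8, 9, 3, 5).
Repeating from the next unused element and collecting all non-trivial cycles gives (1, 2, 10, 7, 6, 8, 9, 3, 5).

(1, 2, 10, 7, 6, 8, 9, 3, 5)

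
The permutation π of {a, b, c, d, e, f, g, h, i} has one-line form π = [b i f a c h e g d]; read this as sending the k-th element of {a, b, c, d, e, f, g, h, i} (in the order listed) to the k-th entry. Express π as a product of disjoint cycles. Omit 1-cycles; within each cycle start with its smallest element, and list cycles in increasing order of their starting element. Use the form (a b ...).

(a b i d)(c f h g e)

Start at a and follow images: a → b → i → d → a, giving the cycle (a b i d).
Repeating from the next unused element and collecting all non-trivial cycles gives (a b i d)(c f h g e).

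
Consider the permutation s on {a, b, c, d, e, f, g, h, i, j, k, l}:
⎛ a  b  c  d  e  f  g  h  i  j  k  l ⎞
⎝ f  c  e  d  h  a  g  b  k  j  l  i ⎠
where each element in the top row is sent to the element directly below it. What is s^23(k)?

Tracing k → l → … returns to k after 3 steps, so k lies in a 3-cycle (i k l).
Powers repeat with period 3 on this cycle, and 23 mod 3 = 2, so s^23(k) = s^2(k).
Stepping 2 places around the cycle: k → l → i.

i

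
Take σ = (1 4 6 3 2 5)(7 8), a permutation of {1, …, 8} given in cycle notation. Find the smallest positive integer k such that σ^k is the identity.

The cycle type of σ is (6, 2).
The order of σ is the least common multiple of its cycle lengths: lcm(6, 2) = 6.

6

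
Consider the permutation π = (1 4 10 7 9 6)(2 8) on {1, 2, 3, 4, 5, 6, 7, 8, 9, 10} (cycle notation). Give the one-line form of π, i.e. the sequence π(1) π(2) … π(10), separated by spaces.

Each element maps to the next entry in its cycle (wrapping to the front): 1→4, 2→8, 3→3, 4→10, 5→5, 6→1, 7→9, 8→2, 9→6, 10→7.
Listing these in domain order gives 4 8 3 10 5 1 9 2 6 7.

4 8 3 10 5 1 9 2 6 7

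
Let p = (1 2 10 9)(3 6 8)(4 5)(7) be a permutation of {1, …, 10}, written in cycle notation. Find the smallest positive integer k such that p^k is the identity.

12

The disjoint cycles have lengths 4, 3, 2, 1.
Since disjoint cycles commute, ord(p) = lcm(4, 3, 2) = 12.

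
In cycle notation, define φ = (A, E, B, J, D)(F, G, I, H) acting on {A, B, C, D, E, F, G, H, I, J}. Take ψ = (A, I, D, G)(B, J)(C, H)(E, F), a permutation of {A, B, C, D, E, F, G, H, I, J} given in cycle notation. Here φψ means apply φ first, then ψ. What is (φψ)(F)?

A

(φψ)(F) = ψ(φ(F)). φ(F) = G, then ψ(G) = A. So (φψ)(F) = A.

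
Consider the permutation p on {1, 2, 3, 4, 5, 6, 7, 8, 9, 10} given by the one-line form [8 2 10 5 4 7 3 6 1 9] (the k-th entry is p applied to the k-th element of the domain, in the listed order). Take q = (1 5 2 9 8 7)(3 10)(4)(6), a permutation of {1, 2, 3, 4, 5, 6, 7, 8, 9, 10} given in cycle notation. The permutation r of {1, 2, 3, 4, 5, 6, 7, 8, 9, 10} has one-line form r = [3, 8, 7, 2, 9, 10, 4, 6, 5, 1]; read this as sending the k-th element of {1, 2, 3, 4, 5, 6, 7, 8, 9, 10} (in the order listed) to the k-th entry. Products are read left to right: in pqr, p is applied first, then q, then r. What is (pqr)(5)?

2

(pqr)(5) = r(q(p(5))). p(5) = 4, then q(4) = 4, then r(4) = 2, so the result is 2.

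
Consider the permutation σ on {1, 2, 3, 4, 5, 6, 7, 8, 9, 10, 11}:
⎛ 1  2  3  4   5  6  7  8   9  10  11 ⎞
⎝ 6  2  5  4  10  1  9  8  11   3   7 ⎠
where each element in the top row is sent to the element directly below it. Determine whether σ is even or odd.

odd

In disjoint-cycle form the cycle lengths are 3, 3, 2, 1, 1, 1.
A cycle is odd iff its length is even; σ has 1 even-length cycle, so sgn(σ) = (−1)^1 and σ is odd.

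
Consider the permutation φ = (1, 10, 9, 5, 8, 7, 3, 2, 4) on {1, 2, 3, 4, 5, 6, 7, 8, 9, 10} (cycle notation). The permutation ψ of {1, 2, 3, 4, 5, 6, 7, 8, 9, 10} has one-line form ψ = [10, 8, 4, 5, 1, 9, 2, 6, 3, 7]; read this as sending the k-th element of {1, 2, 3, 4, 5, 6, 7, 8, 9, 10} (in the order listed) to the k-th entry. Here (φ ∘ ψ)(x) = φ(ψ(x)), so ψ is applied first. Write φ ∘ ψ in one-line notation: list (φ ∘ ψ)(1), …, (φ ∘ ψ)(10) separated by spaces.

For each element, apply ψ then φ: 1 → 10 → 9; 2 → 8 → 7; 3 → 4 → 1; 4 → 5 → 8; 5 → 1 → 10; 6 → 9 → 5; 7 → 2 → 4; 8 → 6 → 6; 9 → 3 → 2; 10 → 7 → 3.
So φ ∘ ψ in one-line form is 9 7 1 8 10 5 4 6 2 3.

9 7 1 8 10 5 4 6 2 3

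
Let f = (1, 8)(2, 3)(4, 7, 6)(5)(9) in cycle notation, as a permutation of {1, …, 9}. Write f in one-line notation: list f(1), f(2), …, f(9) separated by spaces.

Image by image: 1↦8, 2↦3, 3↦2, 4↦7, 5↦5, 6↦4, 7↦6, 8↦1, 9↦9.
So the one-line form is 8 3 2 7 5 4 6 1 9.

8 3 2 7 5 4 6 1 9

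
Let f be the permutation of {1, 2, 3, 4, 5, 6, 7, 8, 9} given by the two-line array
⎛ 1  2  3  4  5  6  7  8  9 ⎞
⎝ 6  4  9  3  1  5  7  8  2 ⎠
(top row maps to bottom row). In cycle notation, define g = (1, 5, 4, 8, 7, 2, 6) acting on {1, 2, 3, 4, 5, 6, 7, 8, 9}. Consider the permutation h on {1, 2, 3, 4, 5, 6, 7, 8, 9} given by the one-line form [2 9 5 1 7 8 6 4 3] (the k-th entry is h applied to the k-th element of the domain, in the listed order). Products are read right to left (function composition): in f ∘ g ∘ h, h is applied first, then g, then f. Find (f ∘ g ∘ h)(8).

Apply the permutations in order: h(8) = 4, then g(4) = 8, then f(8) = 8. So (f ∘ g ∘ h)(8) = 8.

8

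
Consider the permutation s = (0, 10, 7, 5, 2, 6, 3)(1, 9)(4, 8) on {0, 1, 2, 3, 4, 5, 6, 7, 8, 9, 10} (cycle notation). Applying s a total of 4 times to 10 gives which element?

10 lies in the 7-cycle (0, 10, 7, 5, 2, 6, 3).
Advancing 4 steps from 10: 10 → 7 → 5 → 2 → 6.

6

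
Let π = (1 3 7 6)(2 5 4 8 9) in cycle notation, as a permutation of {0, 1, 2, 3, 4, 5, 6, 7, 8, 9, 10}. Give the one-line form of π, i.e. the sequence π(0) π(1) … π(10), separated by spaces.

Image by image: 0↦0, 1↦3, 2↦5, 3↦7, 4↦8, 5↦4, 6↦1, 7↦6, 8↦9, 9↦2, 10↦10.
Listing these in domain order gives 0 3 5 7 8 4 1 6 9 2 10.

0 3 5 7 8 4 1 6 9 2 10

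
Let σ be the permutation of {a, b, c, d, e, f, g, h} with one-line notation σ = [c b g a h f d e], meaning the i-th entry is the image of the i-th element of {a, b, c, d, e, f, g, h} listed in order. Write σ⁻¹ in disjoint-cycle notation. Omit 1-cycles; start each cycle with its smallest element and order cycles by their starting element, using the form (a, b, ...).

The cycle decomposition of σ is (a, c, g, d)(e, h).
The inverse reverses every cycle; in canonical form, σ⁻¹ = (a, d, g, c)(e, h).

(a, d, g, c)(e, h)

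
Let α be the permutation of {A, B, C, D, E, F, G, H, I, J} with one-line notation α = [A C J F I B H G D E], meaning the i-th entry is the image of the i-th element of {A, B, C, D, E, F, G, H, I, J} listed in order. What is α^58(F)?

Tracing F → B → … returns to F after 7 steps, so F lies in a 7-cycle (B C J E I D F).
Powers repeat with period 7 on this cycle, and 58 mod 7 = 2, so α^58(F) = α^2(F).
Stepping 2 places around the cycle: F → B → C.

C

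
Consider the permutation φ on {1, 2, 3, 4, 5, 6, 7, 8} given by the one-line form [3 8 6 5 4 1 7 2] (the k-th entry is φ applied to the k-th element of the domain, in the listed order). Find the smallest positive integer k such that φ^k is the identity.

Decomposing into disjoint cycles gives cycle lengths 3, 2, 2, 1.
Since disjoint cycles commute, ord(φ) = lcm(3, 2, 2) = 6.

6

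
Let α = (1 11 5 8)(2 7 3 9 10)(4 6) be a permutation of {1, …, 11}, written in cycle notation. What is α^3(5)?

11

5 lies in the 4-cycle (1 11 5 8).
Advancing 3 steps from 5: 5 → 8 → 1 → 11.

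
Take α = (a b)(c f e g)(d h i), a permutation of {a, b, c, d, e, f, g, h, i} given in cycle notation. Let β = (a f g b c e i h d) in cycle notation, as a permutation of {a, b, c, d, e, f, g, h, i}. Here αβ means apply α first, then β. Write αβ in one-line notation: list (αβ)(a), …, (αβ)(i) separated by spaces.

Chase each element through α then β: a → b → c; b → a → f; c → f → g; d → h → d; e → g → b; f → e → i; g → c → e; h → i → h; i → d → a.
Collecting the images, αβ = [c f g d b i e h a].

c f g d b i e h a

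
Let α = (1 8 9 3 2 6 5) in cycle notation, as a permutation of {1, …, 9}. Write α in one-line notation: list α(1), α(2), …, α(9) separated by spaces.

8 6 2 4 1 5 7 9 3

Each element maps to the next entry in its cycle (wrapping to the front): 1→8, 2→6, 3→2, 4→4, 5→1, 6→5, 7→7, 8→9, 9→3.
Listing these in domain order gives 8 6 2 4 1 5 7 9 3.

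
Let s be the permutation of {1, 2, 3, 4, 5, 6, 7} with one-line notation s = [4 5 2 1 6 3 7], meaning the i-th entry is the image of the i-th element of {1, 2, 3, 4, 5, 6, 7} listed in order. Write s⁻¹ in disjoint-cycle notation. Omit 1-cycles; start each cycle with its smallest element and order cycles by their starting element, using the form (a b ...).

(1 4)(2 3 6 5)

First write s in disjoint cycles: (1 4)(2 5 6 3).
Reversing each cycle (and rotating so the smallest element leads) gives s⁻¹ = (1 4)(2 3 6 5).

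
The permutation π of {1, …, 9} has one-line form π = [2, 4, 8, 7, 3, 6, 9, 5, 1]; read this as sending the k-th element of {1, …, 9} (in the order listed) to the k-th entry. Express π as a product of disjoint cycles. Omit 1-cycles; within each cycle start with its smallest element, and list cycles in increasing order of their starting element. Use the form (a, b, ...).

Iterating π from 1 gives 1 → 2 → 4 → 7 → 9 → 1; that is the 5-cycle (1, 2, 4, 7, 9).
Continuing from each remaining unvisited element yields (1, 2, 4, 7, 9)(3, 8, 5).

(1, 2, 4, 7, 9)(3, 8, 5)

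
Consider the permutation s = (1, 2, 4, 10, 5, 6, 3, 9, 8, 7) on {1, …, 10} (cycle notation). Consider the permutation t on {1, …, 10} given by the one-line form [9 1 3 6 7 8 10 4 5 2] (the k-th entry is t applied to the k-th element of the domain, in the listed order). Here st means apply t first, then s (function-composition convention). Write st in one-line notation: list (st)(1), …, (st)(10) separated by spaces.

(st)(x) = s(t(x)). Computing each image: s(t(1)) = s(9) = 8, s(t(2)) = s(1) = 2, s(t(3)) = s(3) = 9, s(t(4)) = s(6) = 3, s(t(5)) = s(7) = 1, s(t(6)) = s(8) = 7, s(t(7)) = s(10) = 5, s(t(8)) = s(4) = 10, s(t(9)) = s(5) = 6, s(t(10)) = s(2) = 4.
Hence st = [8 2 9 3 1 7 5 10 6 4].

8 2 9 3 1 7 5 10 6 4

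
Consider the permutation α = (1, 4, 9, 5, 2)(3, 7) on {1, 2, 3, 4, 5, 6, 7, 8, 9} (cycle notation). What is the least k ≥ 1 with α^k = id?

10

The disjoint cycles have lengths 5, 2, 1, 1.
The order is lcm(5, 2) = 10.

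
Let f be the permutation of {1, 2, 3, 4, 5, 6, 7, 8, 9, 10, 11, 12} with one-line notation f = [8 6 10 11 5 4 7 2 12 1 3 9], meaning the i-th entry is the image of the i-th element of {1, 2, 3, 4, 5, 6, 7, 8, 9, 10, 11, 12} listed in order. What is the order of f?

8

The disjoint-cycle form of f has cycle lengths 8, 2, 1, 1.
The order is lcm(8, 2) = 8.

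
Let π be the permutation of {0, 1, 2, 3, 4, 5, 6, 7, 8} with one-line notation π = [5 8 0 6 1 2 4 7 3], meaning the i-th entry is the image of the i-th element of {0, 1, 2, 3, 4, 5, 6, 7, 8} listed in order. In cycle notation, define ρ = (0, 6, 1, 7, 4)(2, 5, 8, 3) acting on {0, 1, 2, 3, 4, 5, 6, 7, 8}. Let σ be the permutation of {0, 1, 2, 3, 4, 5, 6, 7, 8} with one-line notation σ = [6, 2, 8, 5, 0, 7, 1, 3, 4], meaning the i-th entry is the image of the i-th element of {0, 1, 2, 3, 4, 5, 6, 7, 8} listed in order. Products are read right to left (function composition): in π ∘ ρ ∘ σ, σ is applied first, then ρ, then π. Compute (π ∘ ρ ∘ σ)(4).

4

Apply the permutations in order: σ(4) = 0, then ρ(0) = 6, then π(6) = 4. So (π ∘ ρ ∘ σ)(4) = 4.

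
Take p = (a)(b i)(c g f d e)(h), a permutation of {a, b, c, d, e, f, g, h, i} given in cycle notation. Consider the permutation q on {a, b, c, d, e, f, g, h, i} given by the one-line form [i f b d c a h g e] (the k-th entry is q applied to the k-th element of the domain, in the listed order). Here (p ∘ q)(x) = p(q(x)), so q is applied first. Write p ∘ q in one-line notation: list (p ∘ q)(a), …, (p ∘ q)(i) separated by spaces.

Chase each element through q then p: a → i → b; b → f → d; c → b → i; d → d → e; e → c → g; f → a → a; g → h → h; h → g → f; i → e → c.
So p ∘ q in one-line form is b d i e g a h f c.

b d i e g a h f c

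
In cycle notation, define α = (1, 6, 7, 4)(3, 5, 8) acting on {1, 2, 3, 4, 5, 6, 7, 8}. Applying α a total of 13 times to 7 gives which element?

4

7 lies in the 4-cycle (1, 6, 7, 4).
On a 4-cycle, α^4 is the identity, so α^13 = α^1 there (13 ≡ 1 mod 4).
Advancing 1 step from 7: 7 → 4.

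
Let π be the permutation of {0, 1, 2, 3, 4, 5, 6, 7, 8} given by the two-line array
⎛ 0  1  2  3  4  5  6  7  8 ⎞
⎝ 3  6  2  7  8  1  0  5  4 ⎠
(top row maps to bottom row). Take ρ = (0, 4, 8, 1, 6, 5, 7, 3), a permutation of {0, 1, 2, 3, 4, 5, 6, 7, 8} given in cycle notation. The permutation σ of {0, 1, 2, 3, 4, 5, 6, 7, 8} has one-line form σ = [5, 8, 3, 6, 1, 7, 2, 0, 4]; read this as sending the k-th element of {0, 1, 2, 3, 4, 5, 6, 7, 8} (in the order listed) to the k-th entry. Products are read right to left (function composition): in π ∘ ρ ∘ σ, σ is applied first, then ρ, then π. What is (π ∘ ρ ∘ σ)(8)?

4

Chase 8: σ(8) = 4; ρ(4) = 8; π(8) = 4. Hence (π ∘ ρ ∘ σ)(8) = 4.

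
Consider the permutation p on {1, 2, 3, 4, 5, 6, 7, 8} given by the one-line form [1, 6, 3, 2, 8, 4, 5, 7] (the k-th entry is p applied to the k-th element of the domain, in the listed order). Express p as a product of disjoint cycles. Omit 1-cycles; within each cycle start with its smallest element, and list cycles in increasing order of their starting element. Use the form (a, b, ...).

Iterating p from 2 gives 2 → 6 → 4 → 2; that is the 3-cycle (2, 6, 4).
Continuing from each remaining unvisited element yields (2, 6, 4)(5, 8, 7).

(2, 6, 4)(5, 8, 7)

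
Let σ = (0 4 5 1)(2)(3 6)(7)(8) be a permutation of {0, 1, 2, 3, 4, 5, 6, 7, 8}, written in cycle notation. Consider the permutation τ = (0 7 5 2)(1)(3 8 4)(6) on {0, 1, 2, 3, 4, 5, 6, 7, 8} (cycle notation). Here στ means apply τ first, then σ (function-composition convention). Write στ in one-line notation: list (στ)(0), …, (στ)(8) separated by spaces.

7 0 4 8 6 2 3 1 5

(στ)(x) = σ(τ(x)). Computing each image: σ(τ(0)) = σ(7) = 7, σ(τ(1)) = σ(1) = 0, σ(τ(2)) = σ(0) = 4, σ(τ(3)) = σ(8) = 8, σ(τ(4)) = σ(3) = 6, σ(τ(5)) = σ(2) = 2, σ(τ(6)) = σ(6) = 3, σ(τ(7)) = σ(5) = 1, σ(τ(8)) = σ(4) = 5.
Hence στ = [7 0 4 8 6 2 3 1 5].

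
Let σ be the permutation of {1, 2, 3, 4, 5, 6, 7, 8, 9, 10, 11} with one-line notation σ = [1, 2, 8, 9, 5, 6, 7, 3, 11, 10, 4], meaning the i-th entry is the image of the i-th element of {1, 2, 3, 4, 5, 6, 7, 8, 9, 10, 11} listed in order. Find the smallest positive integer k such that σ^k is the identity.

6

Decomposing into disjoint cycles gives cycle lengths 3, 2, 1, 1, 1, 1, 1, 1.
The order is lcm(3, 2) = 6.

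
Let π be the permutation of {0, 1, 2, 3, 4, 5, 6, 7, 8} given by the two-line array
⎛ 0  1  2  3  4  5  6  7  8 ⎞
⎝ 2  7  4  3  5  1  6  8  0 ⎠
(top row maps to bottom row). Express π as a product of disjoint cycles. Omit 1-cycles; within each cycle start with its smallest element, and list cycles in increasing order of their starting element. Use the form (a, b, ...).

(0, 2, 4, 5, 1, 7, 8)

From 0: 0 → 2 → 4 → 5 → 1 → 7 → 8 → 0, closing the cycle (0, 2, 4, 5, 1, 7, 8).
Repeating from the next unused element and collecting all non-trivial cycles gives (0, 2, 4, 5, 1, 7, 8).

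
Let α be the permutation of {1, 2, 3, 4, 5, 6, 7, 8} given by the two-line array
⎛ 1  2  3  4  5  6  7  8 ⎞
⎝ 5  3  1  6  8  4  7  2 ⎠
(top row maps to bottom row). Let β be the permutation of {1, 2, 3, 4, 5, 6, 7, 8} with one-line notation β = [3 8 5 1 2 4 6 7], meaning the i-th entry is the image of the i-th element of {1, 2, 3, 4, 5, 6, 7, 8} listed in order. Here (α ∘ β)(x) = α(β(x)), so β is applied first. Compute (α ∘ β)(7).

β(7) = 6, then α(6) = 4; composing gives (α ∘ β)(7) = 4.

4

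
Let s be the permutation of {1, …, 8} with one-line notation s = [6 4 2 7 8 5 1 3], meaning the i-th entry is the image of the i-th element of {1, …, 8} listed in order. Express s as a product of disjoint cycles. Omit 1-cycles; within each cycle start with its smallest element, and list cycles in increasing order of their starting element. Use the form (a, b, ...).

Iterating s from 1 gives 1 → 6 → 5 → 8 → 3 → 2 → 4 → 7 → 1; that is the 8-cycle (1, 6, 5, 8, 3, 2, 4, 7).
Repeating from the next unused element and collecting all non-trivial cycles gives (1, 6, 5, 8, 3, 2, 4, 7).

(1, 6, 5, 8, 3, 2, 4, 7)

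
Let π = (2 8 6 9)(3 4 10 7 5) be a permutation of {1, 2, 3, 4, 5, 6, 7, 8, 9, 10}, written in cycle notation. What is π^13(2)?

2 lies in the 4-cycle (2 8 6 9).
Since the cycle has length 4, π^13 acts on it the same as π^1 (13 mod 4 = 1).
Stepping 1 place around the cycle: 2 → 8.

8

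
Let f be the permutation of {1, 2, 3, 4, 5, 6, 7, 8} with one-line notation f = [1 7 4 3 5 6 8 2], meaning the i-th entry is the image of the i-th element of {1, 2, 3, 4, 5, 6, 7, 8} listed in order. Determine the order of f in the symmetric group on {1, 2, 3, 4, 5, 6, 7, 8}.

The disjoint-cycle form of f has cycle lengths 3, 2, 1, 1, 1.
The order of f is the least common multiple of its cycle lengths: lcm(3, 2) = 6.

6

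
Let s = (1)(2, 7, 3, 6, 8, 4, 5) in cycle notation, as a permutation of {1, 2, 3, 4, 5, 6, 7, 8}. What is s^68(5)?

8

5 lies in the 7-cycle (2, 7, 3, 6, 8, 4, 5).
On a 7-cycle, s^7 is the identity, so s^68 = s^5 there (68 ≡ 5 mod 7).
Stepping 5 places around the cycle: 5 → 2 → 7 → 3 → 6 → 8.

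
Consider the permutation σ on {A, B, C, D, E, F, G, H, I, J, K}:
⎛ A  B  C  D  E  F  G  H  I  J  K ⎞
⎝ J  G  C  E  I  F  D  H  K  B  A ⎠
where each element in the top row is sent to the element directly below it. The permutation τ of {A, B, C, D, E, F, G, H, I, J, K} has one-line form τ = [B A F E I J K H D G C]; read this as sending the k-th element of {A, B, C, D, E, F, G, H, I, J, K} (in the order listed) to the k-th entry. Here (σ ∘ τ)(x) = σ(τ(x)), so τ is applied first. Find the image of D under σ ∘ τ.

I

First apply τ: τ(D) = E, then σ(E) = I. Thus (σ ∘ τ)(D) = I.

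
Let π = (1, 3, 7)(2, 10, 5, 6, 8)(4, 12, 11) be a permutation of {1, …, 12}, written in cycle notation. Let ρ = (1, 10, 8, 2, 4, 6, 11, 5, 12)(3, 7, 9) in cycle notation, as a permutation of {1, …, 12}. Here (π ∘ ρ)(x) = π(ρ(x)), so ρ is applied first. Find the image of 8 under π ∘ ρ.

(π ∘ ρ)(8) = π(ρ(8)). ρ(8) = 2, then π(2) = 10. So (π ∘ ρ)(8) = 10.

10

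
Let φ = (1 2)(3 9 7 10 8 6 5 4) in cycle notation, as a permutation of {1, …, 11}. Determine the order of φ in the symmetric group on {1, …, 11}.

The cycle type of φ is (8, 2, 1).
Since disjoint cycles commute, ord(φ) = lcm(8, 2) = 8.

8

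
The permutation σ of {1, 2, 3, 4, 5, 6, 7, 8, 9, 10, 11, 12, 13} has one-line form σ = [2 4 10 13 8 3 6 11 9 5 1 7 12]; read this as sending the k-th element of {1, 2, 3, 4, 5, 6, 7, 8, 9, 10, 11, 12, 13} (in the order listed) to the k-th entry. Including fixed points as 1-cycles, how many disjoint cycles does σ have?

The cycle decomposition is (1 2 4 13 12 7 6 3 10 5 8 11)(9), which has 2 cycles (counting 1-cycles).

2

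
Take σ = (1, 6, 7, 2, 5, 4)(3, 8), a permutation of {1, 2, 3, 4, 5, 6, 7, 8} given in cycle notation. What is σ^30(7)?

7 lies in the 6-cycle (1, 6, 7, 2, 5, 4).
Powers repeat with period 6 on this cycle, and 30 mod 6 = 0, so σ^30(7) = σ^0(7).
So σ^30(7) = 7.

7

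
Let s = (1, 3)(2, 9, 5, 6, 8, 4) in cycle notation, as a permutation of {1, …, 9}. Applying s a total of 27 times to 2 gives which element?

6

2 lies in the 6-cycle (2, 9, 5, 6, 8, 4).
Since the cycle has length 6, s^27 acts on it the same as s^3 (27 mod 6 = 3).
Advancing 3 steps from 2: 2 → 9 → 5 → 6.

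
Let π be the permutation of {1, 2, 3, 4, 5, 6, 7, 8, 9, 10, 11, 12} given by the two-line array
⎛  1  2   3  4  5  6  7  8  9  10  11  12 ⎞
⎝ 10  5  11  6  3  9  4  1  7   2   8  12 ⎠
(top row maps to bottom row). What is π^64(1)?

Tracing 1 → 10 → … returns to 1 after 7 steps, so 1 lies in a 7-cycle (1 10 2 5 3 11 8).
Since the cycle has length 7, π^64 acts on it the same as π^1 (64 mod 7 = 1).
Stepping 1 place around the cycle: 1 → 10.

10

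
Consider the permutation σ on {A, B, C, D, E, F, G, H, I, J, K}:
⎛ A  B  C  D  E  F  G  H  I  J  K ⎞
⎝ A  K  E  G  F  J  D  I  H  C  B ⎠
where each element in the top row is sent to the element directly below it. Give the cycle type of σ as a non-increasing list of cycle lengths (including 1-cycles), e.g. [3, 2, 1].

[4, 2, 2, 2, 1]

The disjoint cycles are (A)(B, K)(C, E, F, J)(D, G)(H, I), with lengths 4, 2, 2, 2, 1 in non-increasing order.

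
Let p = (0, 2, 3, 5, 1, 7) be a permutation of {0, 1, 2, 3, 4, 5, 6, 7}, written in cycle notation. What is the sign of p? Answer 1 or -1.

-1

The cycle lengths are 6, 1, 1.
A cycle is odd iff its length is even; p has 1 even-length cycle, so sgn(p) = (−1)^1 and p is odd.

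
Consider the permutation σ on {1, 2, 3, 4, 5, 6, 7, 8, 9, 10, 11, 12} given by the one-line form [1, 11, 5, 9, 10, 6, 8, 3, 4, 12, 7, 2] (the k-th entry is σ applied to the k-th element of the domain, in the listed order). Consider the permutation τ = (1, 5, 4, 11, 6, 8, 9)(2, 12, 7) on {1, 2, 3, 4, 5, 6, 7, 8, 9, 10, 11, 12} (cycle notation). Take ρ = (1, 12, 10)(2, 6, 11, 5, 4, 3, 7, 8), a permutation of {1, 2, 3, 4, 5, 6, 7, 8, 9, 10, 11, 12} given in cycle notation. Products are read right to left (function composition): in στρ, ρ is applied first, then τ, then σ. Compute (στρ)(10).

Apply the permutations in order: ρ(10) = 1, then τ(1) = 5, then σ(5) = 10. So (στρ)(10) = 10.

10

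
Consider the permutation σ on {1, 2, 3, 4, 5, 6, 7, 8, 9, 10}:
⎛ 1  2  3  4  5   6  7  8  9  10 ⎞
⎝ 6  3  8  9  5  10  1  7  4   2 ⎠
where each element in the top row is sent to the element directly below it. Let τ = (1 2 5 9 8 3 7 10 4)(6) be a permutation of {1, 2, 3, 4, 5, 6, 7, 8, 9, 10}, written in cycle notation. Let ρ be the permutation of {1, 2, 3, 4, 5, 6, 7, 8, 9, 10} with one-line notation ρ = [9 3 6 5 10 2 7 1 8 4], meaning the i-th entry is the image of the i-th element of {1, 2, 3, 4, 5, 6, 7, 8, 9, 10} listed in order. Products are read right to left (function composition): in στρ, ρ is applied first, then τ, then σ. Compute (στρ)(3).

(στρ)(3) = σ(τ(ρ(3))). ρ(3) = 6, then τ(6) = 6, then σ(6) = 10, so the result is 10.

10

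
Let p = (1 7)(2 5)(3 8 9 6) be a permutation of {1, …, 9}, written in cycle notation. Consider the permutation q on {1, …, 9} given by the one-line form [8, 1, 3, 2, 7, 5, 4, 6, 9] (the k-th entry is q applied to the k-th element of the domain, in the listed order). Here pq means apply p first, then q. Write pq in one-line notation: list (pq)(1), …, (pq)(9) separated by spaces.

4 7 6 2 1 3 8 9 5

Chase each element through p then q: 1 → 7 → 4; 2 → 5 → 7; 3 → 8 → 6; 4 → 4 → 2; 5 → 2 → 1; 6 → 3 → 3; 7 → 1 → 8; 8 → 9 → 9; 9 → 6 → 5.
Collecting the images, pq = [4 7 6 2 1 3 8 9 5].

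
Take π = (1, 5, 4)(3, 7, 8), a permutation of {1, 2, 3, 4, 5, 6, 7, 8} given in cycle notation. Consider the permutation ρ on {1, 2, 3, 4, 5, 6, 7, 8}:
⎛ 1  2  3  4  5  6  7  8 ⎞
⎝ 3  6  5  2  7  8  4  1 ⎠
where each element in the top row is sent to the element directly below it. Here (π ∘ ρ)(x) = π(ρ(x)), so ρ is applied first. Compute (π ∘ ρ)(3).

4

First apply ρ: ρ(3) = 5, then π(5) = 4. Thus (π ∘ ρ)(3) = 4.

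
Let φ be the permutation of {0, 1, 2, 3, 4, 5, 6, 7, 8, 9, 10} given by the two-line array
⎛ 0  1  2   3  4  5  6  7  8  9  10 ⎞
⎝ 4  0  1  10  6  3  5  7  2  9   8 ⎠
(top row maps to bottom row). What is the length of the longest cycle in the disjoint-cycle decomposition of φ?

9

Decomposing into disjoint cycles gives (0, 4, 6, 5, 3, 10, 8, 2, 1); the longest has length 9.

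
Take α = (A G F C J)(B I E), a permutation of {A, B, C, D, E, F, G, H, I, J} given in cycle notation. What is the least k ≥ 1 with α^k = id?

15

The cycle type of α is (5, 3, 1, 1).
The order of α is the least common multiple of its cycle lengths: lcm(5, 3) = 15.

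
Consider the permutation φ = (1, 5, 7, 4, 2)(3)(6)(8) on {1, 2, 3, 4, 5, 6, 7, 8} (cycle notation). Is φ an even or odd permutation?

even

The cycle lengths are 5, 1, 1, 1.
A cycle is odd iff its length is even; φ has 0 even-length cycles, so sgn(φ) = (−1)^0 and φ is even.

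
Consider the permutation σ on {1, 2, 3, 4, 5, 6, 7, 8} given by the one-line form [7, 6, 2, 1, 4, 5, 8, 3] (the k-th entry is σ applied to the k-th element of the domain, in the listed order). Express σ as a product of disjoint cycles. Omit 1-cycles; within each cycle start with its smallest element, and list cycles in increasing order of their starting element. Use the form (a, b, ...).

Iterating σ from 1 gives 1 → 7 → 8 → 3 → 2 → 6 → 5 → 4 → 1; that is the 8-cycle (1, 7, 8, 3, 2, 6, 5, 4).
Repeating from the next unused element and collecting all non-trivial cycles gives (1, 7, 8, 3, 2, 6, 5, 4).

(1, 7, 8, 3, 2, 6, 5, 4)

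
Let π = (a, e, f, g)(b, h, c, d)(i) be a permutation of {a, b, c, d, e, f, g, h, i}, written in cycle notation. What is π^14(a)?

a lies in the 4-cycle (a, e, f, g).
Since the cycle has length 4, π^14 acts on it the same as π^2 (14 mod 4 = 2).
Advancing 2 steps from a: a → e → f.

f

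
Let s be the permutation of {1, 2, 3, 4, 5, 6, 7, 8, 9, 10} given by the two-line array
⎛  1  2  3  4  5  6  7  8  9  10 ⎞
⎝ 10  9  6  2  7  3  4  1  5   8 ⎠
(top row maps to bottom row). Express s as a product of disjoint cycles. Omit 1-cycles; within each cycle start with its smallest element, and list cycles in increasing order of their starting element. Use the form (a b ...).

(1 10 8)(2 9 5 7 4)(3 6)

Start at 1 and follow images: 1 → 10 → 8 → 1, giving the cycle (1 10 8).
Repeating from the next unused element and collecting all non-trivial cycles gives (1 10 8)(2 9 5 7 4)(3 6).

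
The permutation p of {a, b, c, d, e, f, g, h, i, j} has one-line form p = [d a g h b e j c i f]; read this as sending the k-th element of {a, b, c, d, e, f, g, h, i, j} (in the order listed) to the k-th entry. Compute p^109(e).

Tracing e → b → … returns to e after 9 steps, so e lies in a 9-cycle (a, d, h, c, g, j, f, e, b).
Since the cycle has length 9, p^109 acts on it the same as p^1 (109 mod 9 = 1).
Advancing 1 step from e: e → b.

b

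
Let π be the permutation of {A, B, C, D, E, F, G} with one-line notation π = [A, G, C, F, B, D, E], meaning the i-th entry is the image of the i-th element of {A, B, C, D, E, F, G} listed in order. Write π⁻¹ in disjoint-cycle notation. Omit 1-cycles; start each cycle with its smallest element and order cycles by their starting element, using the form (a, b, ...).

(B, E, G)(D, F)

First write π in disjoint cycles: (B, G, E)(D, F).
Reversing each cycle (and rotating so the smallest element leads) gives π⁻¹ = (B, E, G)(D, F).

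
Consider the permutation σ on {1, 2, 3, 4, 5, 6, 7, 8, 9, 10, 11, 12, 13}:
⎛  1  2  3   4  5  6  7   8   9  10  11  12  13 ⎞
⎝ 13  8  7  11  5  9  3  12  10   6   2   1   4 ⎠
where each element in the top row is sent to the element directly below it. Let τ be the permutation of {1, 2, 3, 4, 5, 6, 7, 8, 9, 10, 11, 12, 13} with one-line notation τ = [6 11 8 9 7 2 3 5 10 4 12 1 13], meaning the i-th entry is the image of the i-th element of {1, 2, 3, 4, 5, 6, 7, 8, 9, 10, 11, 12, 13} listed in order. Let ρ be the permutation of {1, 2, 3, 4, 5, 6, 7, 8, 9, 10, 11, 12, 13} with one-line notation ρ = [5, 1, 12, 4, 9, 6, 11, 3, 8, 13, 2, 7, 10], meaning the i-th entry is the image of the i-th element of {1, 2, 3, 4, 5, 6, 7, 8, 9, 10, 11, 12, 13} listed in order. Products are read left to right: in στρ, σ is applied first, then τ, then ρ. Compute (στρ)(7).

Apply the permutations in order: σ(7) = 3, then τ(3) = 8, then ρ(8) = 3. So (στρ)(7) = 3.

3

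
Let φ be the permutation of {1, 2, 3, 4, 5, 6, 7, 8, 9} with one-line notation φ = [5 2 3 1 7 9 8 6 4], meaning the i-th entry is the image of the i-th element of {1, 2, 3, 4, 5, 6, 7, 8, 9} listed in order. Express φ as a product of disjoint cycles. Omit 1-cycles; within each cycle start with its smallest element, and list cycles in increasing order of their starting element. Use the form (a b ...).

Iterating φ from 1 gives 1 → 5 → 7 → 8 → 6 → 9 → 4 → 1; that is the 7-cycle (1 5 7 8 6 9 4).
Continuing from each remaining unvisited element yields (1 5 7 8 6 9 4).

(1 5 7 8 6 9 4)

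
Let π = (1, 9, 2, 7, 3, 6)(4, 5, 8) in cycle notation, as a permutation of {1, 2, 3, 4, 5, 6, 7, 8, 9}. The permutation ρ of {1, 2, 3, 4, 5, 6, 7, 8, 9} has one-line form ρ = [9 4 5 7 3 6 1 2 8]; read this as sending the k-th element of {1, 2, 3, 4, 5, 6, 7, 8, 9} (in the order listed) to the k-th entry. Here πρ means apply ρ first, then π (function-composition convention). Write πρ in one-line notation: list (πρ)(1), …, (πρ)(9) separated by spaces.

For each element, apply ρ then π: 1 → 9 → 2; 2 → 4 → 5; 3 → 5 → 8; 4 → 7 → 3; 5 → 3 → 6; 6 → 6 → 1; 7 → 1 → 9; 8 → 2 → 7; 9 → 8 → 4.
Collecting the images, πρ = [2 5 8 3 6 1 9 7 4].

2 5 8 3 6 1 9 7 4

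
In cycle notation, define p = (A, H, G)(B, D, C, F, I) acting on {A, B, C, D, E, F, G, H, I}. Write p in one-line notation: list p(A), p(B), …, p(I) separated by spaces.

H D F C E I A G B

Each element maps to the next entry in its cycle (wrapping to the front): A→H, B→D, C→F, D→C, E→E, F→I, G→A, H→G, I→B.
Listing these in domain order gives H D F C E I A G B.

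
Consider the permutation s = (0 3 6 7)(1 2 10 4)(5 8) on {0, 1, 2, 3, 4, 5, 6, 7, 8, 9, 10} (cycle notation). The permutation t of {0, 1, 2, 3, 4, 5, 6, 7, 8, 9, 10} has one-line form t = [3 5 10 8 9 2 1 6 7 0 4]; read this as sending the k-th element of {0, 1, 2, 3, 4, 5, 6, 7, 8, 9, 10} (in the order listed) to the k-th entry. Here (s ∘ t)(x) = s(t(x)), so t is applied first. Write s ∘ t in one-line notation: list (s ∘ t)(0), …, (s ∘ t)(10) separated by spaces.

(s ∘ t)(x) = s(t(x)). Computing each image: s(t(0)) = s(3) = 6, s(t(1)) = s(5) = 8, s(t(2)) = s(10) = 4, s(t(3)) = s(8) = 5, s(t(4)) = s(9) = 9, s(t(5)) = s(2) = 10, s(t(6)) = s(1) = 2, s(t(7)) = s(6) = 7, s(t(8)) = s(7) = 0, s(t(9)) = s(0) = 3, s(t(10)) = s(4) = 1.
Hence s ∘ t = [6 8 4 5 9 10 2 7 0 3 1].

6 8 4 5 9 10 2 7 0 3 1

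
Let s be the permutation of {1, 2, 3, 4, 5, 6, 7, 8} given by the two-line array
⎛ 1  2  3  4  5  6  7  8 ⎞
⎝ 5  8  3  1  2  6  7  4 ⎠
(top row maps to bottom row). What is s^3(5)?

4

Tracing 5 → 2 → … returns to 5 after 5 steps, so 5 lies in a 5-cycle (1 5 2 8 4).
Stepping 3 places around the cycle: 5 → 2 → 8 → 4.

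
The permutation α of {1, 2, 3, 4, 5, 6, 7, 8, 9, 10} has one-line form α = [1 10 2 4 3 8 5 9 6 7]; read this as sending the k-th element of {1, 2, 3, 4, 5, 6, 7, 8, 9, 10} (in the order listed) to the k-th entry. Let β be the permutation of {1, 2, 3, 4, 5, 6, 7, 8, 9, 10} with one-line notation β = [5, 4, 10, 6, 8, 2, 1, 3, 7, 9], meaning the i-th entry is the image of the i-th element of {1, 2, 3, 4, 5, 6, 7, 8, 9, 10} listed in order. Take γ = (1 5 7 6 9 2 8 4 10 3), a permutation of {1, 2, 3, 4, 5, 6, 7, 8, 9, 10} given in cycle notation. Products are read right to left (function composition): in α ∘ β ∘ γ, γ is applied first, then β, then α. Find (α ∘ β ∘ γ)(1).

9

Chase 1: γ(1) = 5; β(5) = 8; α(8) = 9. Hence (α ∘ β ∘ γ)(1) = 9.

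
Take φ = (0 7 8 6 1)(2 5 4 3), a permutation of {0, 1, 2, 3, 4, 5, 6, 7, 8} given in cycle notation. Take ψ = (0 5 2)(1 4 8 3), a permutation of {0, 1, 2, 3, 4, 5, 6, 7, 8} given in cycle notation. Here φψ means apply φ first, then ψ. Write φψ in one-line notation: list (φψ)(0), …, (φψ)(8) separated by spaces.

(φψ)(x) = ψ(φ(x)). Computing each image: ψ(φ(0)) = ψ(7) = 7, ψ(φ(1)) = ψ(0) = 5, ψ(φ(2)) = ψ(5) = 2, ψ(φ(3)) = ψ(2) = 0, ψ(φ(4)) = ψ(3) = 1, ψ(φ(5)) = ψ(4) = 8, ψ(φ(6)) = ψ(1) = 4, ψ(φ(7)) = ψ(8) = 3, ψ(φ(8)) = ψ(6) = 6.
Hence φψ = [7 5 2 0 1 8 4 3 6].

7 5 2 0 1 8 4 3 6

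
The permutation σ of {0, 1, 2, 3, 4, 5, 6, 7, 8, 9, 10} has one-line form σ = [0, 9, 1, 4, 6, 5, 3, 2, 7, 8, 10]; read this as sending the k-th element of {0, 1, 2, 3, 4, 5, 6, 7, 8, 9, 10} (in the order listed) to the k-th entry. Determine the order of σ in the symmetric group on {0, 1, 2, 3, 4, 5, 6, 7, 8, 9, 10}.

15

Decomposing into disjoint cycles gives cycle lengths 5, 3, 1, 1, 1.
The order of σ is the least common multiple of its cycle lengths: lcm(5, 3) = 15.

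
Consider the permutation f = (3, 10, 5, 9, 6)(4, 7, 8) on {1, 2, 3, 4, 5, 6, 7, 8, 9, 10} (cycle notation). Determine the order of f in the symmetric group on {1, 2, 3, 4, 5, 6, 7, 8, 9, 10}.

The cycle type of f is (5, 3, 1, 1).
Since disjoint cycles commute, ord(f) = lcm(5, 3) = 15.

15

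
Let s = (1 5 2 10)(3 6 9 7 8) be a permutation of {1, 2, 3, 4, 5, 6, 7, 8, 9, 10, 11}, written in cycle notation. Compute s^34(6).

3

6 lies in the 5-cycle (3 6 9 7 8).
On a 5-cycle, s^5 is the identity, so s^34 = s^4 there (34 ≡ 4 mod 5).
Advancing 4 steps from 6: 6 → 9 → 7 → 8 → 3.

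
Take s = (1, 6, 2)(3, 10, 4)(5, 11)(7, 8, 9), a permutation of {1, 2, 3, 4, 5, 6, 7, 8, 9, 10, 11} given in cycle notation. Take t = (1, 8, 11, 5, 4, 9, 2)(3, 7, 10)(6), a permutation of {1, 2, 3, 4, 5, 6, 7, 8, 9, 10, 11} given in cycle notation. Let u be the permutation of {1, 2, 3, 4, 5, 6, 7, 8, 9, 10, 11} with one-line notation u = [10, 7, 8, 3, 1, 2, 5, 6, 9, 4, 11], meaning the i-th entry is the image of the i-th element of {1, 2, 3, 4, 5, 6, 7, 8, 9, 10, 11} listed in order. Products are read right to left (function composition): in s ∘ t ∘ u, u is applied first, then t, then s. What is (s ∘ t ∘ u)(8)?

Apply the permutations in order: u(8) = 6, then t(6) = 6, then s(6) = 2. So (s ∘ t ∘ u)(8) = 2.

2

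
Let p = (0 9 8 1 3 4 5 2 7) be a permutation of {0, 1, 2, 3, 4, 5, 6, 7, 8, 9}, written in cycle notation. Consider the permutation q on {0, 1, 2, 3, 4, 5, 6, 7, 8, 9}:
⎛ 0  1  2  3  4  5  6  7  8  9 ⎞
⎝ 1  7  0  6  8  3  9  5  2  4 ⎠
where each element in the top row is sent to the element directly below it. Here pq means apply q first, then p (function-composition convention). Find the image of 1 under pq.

First apply q: q(1) = 7, then p(7) = 0. Thus (pq)(1) = 0.

0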